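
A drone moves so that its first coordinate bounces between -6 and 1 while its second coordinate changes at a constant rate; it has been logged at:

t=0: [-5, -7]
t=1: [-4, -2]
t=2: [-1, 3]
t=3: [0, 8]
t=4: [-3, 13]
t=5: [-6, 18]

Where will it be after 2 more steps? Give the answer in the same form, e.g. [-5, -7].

[0, 28]

The first coordinate reflects between -6 and 1, moving 3 per step.
  step 6: -6 → -3
  step 7: -3 → 0
The second coordinate changes by +5 each step: at step 7 it is 28.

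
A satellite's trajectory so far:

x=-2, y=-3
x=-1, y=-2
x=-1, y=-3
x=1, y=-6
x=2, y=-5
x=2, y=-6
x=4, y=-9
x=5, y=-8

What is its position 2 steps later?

x=7, y=-12

Differencing gives (+1, +1), (+0, -1), (+2, -3), (+1, +1), (+0, -1), (+2, -3), (+1, +1). This is the pattern (+1, +1), (+0, -1), (+2, -3) repeated.
step 8: apply (+0, -1) → x=5, y=-9
step 9: apply (+2, -3) → x=7, y=-12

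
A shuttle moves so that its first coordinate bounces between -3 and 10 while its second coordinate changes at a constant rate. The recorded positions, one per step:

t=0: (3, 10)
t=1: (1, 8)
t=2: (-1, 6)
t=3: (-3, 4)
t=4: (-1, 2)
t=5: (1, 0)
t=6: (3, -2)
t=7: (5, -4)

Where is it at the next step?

(7, -6)

The first coordinate travels 2 per step and bounces off the walls at -3 and 10.
  step 8: 5 → 7
The second coordinate changes by -2 each step: at step 8 it is -6.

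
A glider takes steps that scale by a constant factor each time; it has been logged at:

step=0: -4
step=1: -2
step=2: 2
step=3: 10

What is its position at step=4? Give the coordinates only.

Consecutive displacements +2, +4, +8 scale by a factor of 2 each step.
step 4: 10 + 16 → 26

26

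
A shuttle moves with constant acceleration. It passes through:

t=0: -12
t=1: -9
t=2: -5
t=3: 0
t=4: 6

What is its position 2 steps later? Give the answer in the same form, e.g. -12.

21

Taking differences between consecutive positions: +3, +4, +5, +6. These grow by +1 each step.
step 5: 6 + 7 → 13
step 6: 13 + 8 → 21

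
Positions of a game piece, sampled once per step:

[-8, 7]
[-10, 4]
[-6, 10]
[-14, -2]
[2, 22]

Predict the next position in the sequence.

Consecutive displacements [-2, -3], [+4, +6], [-8, -12], [+16, +24] scale by a factor of -2 each step.
step 5: [2, 22] + [-32, -48] → [-30, -26]

[-30, -26]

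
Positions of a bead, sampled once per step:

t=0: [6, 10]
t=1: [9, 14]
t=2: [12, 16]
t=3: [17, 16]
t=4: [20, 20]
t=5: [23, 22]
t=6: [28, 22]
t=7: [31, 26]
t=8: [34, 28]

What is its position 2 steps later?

[42, 32]

The moves between consecutive positions are [+3, +4], [+3, +2], [+5, +0], [+3, +4], [+3, +2], [+5, +0], [+3, +4], [+3, +2]; they repeat the 3-cycle [[+3, +4], [+3, +2], [+5, +0]].
step 9: apply [+5, +0] → [39, 28]
step 10: apply [+3, +4] → [42, 32]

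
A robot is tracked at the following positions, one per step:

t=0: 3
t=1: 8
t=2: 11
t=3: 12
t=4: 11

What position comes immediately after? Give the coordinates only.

8

Taking differences between consecutive positions: +5, +3, +1, -1. These grow by -2 each step.
step 5: 11 − 3 → 8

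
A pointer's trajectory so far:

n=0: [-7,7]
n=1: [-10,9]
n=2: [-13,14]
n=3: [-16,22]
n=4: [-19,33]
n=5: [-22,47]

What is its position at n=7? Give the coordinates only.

[-28,84]

First differences are [-3,+2], [-3,+5], [-3,+8], [-3,+11], [-3,+14]; their common second difference is [+0,+3] (constant acceleration).
step 6: [-22,47] + [-3,+17] → [-25,64]
step 7: [-25,64] + [-3,+20] → [-28,84]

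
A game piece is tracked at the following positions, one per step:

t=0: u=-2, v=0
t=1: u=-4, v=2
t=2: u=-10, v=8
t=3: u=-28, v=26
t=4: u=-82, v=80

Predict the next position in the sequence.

The jumps are (-2, +2), (-6, +6), (-18, +18), (-54, +54) — a geometric progression with ratio 3.
step 5: u=-82, v=80 + (-162, +162) → u=-244, v=242

u=-244, v=242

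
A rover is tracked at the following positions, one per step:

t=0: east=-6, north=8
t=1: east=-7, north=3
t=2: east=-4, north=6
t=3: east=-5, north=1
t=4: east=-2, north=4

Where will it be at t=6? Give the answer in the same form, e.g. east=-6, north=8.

east=0, north=2

Differencing gives (-1, -5), (+3, +3), (-1, -5), (+3, +3). This is the pattern (-1, -5), (+3, +3) repeated.
step 5: apply (-1, -5) → east=-3, north=-1
step 6: apply (+3, +3) → east=0, north=2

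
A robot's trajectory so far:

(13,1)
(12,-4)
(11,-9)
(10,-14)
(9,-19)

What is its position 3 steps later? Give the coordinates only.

Constant displacement of (-1,-5) per step.
step 5: (9,-19) + (-1,-5) → (8,-24)
step 6: (8,-24) + (-1,-5) → (7,-29)
step 7: (7,-29) + (-1,-5) → (6,-34)

(6,-34)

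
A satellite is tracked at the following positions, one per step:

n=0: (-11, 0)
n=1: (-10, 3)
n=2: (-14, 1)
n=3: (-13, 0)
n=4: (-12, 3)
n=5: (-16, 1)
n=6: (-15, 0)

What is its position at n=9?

The moves between consecutive positions are (+1, +3), (-4, -2), (+1, -1), (+1, +3), (-4, -2), (+1, -1); they repeat the 3-cycle [(+1, +3), (-4, -2), (+1, -1)].
step 7: apply (+1, +3) → (-14, 3)
step 8: apply (-4, -2) → (-18, 1)
step 9: apply (+1, -1) → (-17, 0)

(-17, 0)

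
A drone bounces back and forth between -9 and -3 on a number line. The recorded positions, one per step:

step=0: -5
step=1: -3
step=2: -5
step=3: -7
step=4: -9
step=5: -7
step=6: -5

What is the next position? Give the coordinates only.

The value reflects between -9 and -3, moving 2 per step.
  step 7: -5 → -3

-3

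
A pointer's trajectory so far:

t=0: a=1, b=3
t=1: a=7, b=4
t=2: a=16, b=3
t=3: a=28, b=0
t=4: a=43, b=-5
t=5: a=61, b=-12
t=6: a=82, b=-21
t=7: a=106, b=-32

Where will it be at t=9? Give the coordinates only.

a=163, b=-60

Successive displacements: (+6, +1), (+9, -1), (+12, -3), (+15, -5), (+18, -7), (+21, -9), (+24, -11) — each changes by (+3, -2).
step 8: a=106, b=-32 + (+27, -13) → a=133, b=-45
step 9: a=133, b=-45 + (+30, -15) → a=163, b=-60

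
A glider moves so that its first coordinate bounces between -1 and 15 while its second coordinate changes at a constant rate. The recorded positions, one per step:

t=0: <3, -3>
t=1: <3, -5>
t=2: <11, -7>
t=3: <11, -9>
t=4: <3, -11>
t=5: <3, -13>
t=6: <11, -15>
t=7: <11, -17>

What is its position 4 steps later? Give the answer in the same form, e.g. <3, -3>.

The first coordinate travels 8 per step and bounces off the walls at -1 and 15.
  step 8: 11 → 3
  step 9: 3 → 3
  step 10: 3 → 11
  step 11: 11 → 11
The second coordinate changes by -2 each step: at step 11 it is -25.

<11, -25>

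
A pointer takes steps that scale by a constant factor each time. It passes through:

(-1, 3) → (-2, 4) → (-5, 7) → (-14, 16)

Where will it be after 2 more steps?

Consecutive displacements (-1, +1), (-3, +3), (-9, +9) scale by a factor of 3 each step.
step 4: (-14, 16) + (-27, +27) → (-41, 43)
step 5: (-41, 43) + (-81, +81) → (-122, 124)

(-122, 124)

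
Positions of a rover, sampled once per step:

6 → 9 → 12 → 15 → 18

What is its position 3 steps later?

Each step adds +3 to the position.
step 5: 18 + 3 → 21
step 6: 21 + 3 → 24
step 7: 24 + 3 → 27

27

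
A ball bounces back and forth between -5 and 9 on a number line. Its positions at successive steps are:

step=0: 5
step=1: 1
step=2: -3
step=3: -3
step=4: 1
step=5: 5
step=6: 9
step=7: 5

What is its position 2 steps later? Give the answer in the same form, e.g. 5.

The value reflects between -5 and 9, moving 4 per step.
  step 8: 5 → 1
  step 9: 1 → -3

-3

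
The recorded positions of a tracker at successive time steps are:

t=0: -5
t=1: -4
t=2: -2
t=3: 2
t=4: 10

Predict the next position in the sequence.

26

The jumps are +1, +2, +4, +8 — a geometric progression with ratio 2.
step 5: 10 + 16 → 26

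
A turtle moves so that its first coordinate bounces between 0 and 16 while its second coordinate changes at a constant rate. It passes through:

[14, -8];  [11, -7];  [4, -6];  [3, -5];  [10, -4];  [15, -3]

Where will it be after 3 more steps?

The first coordinate reflects between 0 and 16, moving 7 per step.
  step 6: 15 → 8
  step 7: 8 → 1
  step 8: 1 → 6
The second coordinate changes by +1 each step: at step 8 it is 0.

[6, 0]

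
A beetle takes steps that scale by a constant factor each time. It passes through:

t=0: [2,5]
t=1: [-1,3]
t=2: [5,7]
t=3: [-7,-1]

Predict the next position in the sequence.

Consecutive displacements [-3,-2], [+6,+4], [-12,-8] scale by a factor of -2 each step.
step 4: [-7,-1] + [+24,+16] → [17,15]

[17,15]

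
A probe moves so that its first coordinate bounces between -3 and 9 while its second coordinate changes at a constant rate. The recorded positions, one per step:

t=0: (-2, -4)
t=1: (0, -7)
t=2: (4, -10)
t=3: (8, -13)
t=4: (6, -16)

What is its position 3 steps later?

The first coordinate reflects between -3 and 9, moving 4 per step.
  step 5: 6 → 2
  step 6: 2 → -2
  step 7: -2 → 0
The second coordinate changes by -3 each step: at step 7 it is -25.

(0, -25)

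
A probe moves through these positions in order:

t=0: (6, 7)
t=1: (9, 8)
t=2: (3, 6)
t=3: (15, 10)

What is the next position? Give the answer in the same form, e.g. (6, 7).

Step-to-step displacements: (+3, +1), (-6, -2), (+12, +4); each is -2× the previous.
step 4: (15, 10) + (-24, -8) → (-9, 2)

(-9, 2)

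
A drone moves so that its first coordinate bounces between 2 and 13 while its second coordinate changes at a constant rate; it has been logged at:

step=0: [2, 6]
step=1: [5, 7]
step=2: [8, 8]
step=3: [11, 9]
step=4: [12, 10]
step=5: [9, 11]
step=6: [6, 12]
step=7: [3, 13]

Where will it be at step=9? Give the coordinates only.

The first coordinate travels 3 per step and bounces off the walls at 2 and 13.
  step 8: 3 → 4
  step 9: 4 → 7
The second coordinate changes by +1 each step: at step 9 it is 15.

[7, 15]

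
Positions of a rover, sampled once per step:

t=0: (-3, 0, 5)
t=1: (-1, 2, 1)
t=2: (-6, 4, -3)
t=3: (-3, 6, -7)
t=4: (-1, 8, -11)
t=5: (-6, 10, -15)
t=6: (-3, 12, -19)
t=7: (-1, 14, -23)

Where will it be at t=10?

(-1, 20, -35)

The first coordinate repeats the cycle [-3, -1, -6] with period 3; step 10 mod 3 = 1, giving -1.
The second coordinate changes by +2 each step, so at step 10 it is 0 + 10·(2) = 20.
The third coordinate changes by -4 each step, so at step 10 it is 5 + 10·(-4) = -35.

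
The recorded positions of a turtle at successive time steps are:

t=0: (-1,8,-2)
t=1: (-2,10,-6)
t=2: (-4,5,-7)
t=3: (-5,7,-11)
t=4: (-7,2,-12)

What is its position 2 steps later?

Step-to-step displacements: (-1,+2,-4), (-2,-5,-1), (-1,+2,-4), (-2,-5,-1) — a repeating cycle of length 2.
step 5: apply (-1,+2,-4) → (-8,4,-16)
step 6: apply (-2,-5,-1) → (-10,-1,-17)

(-10,-1,-17)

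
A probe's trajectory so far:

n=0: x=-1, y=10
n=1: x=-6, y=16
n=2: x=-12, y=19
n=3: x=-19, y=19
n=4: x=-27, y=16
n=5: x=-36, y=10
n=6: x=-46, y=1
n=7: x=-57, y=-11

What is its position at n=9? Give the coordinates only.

First differences are (-5, +6), (-6, +3), (-7, +0), (-8, -3), (-9, -6), (-10, -9), (-11, -12); their common second difference is (-1, -3) (constant acceleration).
step 8: x=-57, y=-11 + (-12, -15) → x=-69, y=-26
step 9: x=-69, y=-26 + (-13, -18) → x=-82, y=-44

x=-82, y=-44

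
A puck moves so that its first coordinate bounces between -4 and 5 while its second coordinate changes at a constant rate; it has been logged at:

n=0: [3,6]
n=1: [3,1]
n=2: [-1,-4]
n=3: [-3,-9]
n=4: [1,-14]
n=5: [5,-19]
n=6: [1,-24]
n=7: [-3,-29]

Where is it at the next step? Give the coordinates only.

[-1,-34]

The first coordinate travels 4 per step and bounces off the walls at -4 and 5.
  step 8: -3 → -1
The second coordinate changes by -5 each step: at step 8 it is -34.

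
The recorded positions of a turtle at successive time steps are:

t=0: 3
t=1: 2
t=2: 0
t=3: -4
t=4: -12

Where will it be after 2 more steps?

-60

The jumps are -1, -2, -4, -8 — a geometric progression with ratio 2.
step 5: -12 − 16 → -28
step 6: -28 − 32 → -60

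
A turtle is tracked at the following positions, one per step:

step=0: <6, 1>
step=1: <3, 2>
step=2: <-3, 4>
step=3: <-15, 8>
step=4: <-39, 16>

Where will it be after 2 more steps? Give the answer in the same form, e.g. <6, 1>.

<-183, 64>

Consecutive displacements <-3, +1>, <-6, +2>, <-12, +4>, <-24, +8> scale by a factor of 2 each step.
step 5: <-39, 16> + <-48, +16> → <-87, 32>
step 6: <-87, 32> + <-96, +32> → <-183, 64>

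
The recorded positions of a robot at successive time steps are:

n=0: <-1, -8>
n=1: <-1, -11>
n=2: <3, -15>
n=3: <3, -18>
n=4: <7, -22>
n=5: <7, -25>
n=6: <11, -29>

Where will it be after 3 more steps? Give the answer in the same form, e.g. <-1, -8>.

<15, -39>

The moves between consecutive positions are <+0, -3>, <+4, -4>, <+0, -3>, <+4, -4>, <+0, -3>, <+4, -4>; they repeat the 2-cycle [<+0, -3>, <+4, -4>].
step 7: apply <+0, -3> → <11, -32>
step 8: apply <+4, -4> → <15, -36>
step 9: apply <+0, -3> → <15, -39>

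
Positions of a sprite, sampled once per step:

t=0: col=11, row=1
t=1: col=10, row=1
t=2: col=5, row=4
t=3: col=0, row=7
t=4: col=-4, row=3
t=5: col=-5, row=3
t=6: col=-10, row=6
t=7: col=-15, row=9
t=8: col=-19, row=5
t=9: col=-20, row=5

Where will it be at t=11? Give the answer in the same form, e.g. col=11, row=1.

col=-30, row=11

Differencing gives (-1, +0), (-5, +3), (-5, +3), (-4, -4), (-1, +0), (-5, +3), (-5, +3), (-4, -4), (-1, +0). This is the pattern (-1, +0), (-5, +3), (-5, +3), (-4, -4) repeated.
step 10: apply (-5, +3) → col=-25, row=8
step 11: apply (-5, +3) → col=-30, row=11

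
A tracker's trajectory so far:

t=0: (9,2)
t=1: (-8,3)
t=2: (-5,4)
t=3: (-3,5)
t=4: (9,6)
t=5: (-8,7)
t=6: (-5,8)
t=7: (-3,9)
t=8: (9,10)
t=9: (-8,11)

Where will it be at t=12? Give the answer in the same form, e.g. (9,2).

First: cycles through 9, -8, -5, -3 every 4 steps. Step 12 lands at position 0 of the cycle → 9.
Second: linear, +1 per step → 14 at step 12.

(9,14)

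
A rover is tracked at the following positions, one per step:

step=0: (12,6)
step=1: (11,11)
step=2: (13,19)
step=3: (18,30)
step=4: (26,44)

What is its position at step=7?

(68,104)

Successive displacements: (-1,+5), (+2,+8), (+5,+11), (+8,+14) — each changes by (+3,+3).
step 5: (26,44) + (+11,+17) → (37,61)
step 6: (37,61) + (+14,+20) → (51,81)
step 7: (51,81) + (+17,+23) → (68,104)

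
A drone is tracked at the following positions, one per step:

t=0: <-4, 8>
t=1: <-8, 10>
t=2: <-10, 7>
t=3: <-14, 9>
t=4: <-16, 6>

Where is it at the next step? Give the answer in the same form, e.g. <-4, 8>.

<-20, 8>

The moves between consecutive positions are <-4, +2>, <-2, -3>, <-4, +2>, <-2, -3>; they repeat the 2-cycle [<-4, +2>, <-2, -3>].
step 5: apply <-4, +2> → <-20, 8>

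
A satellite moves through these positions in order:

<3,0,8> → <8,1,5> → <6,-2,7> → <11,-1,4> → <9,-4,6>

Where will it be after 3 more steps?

<17,-5,2>

The moves between consecutive positions are <+5,+1,-3>, <-2,-3,+2>, <+5,+1,-3>, <-2,-3,+2>; they repeat the 2-cycle [<+5,+1,-3>, <-2,-3,+2>].
step 5: apply <+5,+1,-3> → <14,-3,3>
step 6: apply <-2,-3,+2> → <12,-6,5>
step 7: apply <+5,+1,-3> → <17,-5,2>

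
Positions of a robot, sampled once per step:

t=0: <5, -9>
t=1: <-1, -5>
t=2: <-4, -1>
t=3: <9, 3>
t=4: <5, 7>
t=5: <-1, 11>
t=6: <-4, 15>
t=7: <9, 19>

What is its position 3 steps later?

The first coordinate repeats the cycle [5, -1, -4, 9] with period 4; step 10 mod 4 = 2, giving -4.
The second coordinate changes by +4 each step, so at step 10 it is -9 + 10·(4) = 31.

<-4, 31>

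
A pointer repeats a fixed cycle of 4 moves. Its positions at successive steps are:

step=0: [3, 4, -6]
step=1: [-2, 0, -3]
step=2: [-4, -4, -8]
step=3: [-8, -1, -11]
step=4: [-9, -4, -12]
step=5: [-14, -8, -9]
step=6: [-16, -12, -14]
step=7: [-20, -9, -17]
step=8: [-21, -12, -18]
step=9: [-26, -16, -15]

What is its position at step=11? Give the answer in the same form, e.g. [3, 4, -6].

[-32, -17, -23]

Differencing gives [-5, -4, +3], [-2, -4, -5], [-4, +3, -3], [-1, -3, -1], [-5, -4, +3], [-2, -4, -5], [-4, +3, -3], [-1, -3, -1], [-5, -4, +3]. This is the pattern [-5, -4, +3], [-2, -4, -5], [-4, +3, -3], [-1, -3, -1] repeated.
step 10: apply [-2, -4, -5] → [-28, -20, -20]
step 11: apply [-4, +3, -3] → [-32, -17, -23]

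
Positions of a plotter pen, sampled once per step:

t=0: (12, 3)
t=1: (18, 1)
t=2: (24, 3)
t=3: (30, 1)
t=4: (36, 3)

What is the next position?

The first coordinate changes by +6 each step, so at step 5 it is 12 + 5·(6) = 42.
The second coordinate repeats the cycle [3, 1] with period 2; step 5 mod 2 = 1, giving 1.

(42, 1)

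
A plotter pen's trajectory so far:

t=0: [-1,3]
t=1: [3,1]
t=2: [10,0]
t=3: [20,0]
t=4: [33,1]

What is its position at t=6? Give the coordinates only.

[68,6]

Taking differences between consecutive positions: [+4,-2], [+7,-1], [+10,+0], [+13,+1]. These grow by [+3,+1] each step.
step 5: [33,1] + [+16,+2] → [49,3]
step 6: [49,3] + [+19,+3] → [68,6]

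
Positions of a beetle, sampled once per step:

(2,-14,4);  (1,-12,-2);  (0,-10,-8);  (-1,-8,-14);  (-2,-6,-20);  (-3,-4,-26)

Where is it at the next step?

(-4,-2,-32)

Each step adds (-1,+2,-6) to the position.
step 6: (-3,-4,-26) + (-1,+2,-6) → (-4,-2,-32)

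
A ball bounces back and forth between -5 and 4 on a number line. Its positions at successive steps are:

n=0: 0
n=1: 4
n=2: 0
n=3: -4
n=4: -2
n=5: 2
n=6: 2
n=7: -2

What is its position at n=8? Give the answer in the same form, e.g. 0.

-4

The value reflects between -5 and 4, moving 4 per step.
  step 8: -2 → -4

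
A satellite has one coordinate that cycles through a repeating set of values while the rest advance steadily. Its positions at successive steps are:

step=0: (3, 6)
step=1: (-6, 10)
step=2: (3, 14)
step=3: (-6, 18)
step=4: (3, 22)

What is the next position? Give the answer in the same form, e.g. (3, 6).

(-6, 26)

The first coordinate repeats the cycle [3, -6] with period 2; step 5 mod 2 = 1, giving -6.
The second coordinate changes by +4 each step, so at step 5 it is 6 + 5·(4) = 26.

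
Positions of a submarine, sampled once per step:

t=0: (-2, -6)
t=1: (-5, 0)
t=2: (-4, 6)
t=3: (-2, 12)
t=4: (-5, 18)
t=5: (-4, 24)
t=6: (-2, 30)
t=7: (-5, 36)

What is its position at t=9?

First: cycles through -2, -5, -4 every 3 steps. Step 9 lands at position 0 of the cycle → -2.
Second: linear, +6 per step → 48 at step 9.

(-2, 48)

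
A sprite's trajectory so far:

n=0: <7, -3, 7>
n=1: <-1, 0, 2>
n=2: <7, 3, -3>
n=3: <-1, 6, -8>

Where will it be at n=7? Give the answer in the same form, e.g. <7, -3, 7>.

<-1, 18, -28>

The first coordinate repeats the cycle [7, -1] with period 2; step 7 mod 2 = 1, giving -1.
The second coordinate changes by +3 each step, so at step 7 it is -3 + 7·(3) = 18.
The third coordinate changes by -5 each step, so at step 7 it is 7 + 7·(-5) = -28.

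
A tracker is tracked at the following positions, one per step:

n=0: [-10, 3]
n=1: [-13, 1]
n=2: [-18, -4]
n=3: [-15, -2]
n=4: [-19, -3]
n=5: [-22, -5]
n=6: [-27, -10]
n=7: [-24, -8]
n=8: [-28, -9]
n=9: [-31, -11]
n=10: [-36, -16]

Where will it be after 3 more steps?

The moves between consecutive positions are [-3, -2], [-5, -5], [+3, +2], [-4, -1], [-3, -2], [-5, -5], [+3, +2], [-4, -1], [-3, -2], [-5, -5]; they repeat the 4-cycle [[-3, -2], [-5, -5], [+3, +2], [-4, -1]].
step 11: apply [+3, +2] → [-33, -14]
step 12: apply [-4, -1] → [-37, -15]
step 13: apply [-3, -2] → [-40, -17]

[-40, -17]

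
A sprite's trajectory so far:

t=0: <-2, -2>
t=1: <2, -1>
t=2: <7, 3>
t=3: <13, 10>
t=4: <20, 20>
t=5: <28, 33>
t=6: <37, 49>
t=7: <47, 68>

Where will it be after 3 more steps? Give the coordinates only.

<83, 143>

Successive displacements: <+4, +1>, <+5, +4>, <+6, +7>, <+7, +10>, <+8, +13>, <+9, +16>, <+10, +19> — each changes by <+1, +3>.
step 8: <47, 68> + <+11, +22> → <58, 90>
step 9: <58, 90> + <+12, +25> → <70, 115>
step 10: <70, 115> + <+13, +28> → <83, 143>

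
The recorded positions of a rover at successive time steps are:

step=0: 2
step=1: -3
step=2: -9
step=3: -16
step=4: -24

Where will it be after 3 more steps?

-54

Successive displacements: -5, -6, -7, -8 — each changes by -1.
step 5: -24 − 9 → -33
step 6: -33 − 10 → -43
step 7: -43 − 11 → -54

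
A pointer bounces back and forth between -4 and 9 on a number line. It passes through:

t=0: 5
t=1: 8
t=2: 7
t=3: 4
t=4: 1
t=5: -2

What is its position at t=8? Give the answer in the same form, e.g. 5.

The value travels 3 per step and bounces off the walls at -4 and 9.
  step 6: -2 → -3
  step 7: -3 → 0
  step 8: 0 → 3

3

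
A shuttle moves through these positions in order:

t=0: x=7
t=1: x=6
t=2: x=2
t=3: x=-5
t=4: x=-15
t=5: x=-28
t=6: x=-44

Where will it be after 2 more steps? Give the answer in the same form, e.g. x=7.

x=-85

First differences are -1, -4, -7, -10, -13, -16; their common second difference is -3 (constant acceleration).
step 7: -44 − 19 → x=-63
step 8: -63 − 22 → x=-85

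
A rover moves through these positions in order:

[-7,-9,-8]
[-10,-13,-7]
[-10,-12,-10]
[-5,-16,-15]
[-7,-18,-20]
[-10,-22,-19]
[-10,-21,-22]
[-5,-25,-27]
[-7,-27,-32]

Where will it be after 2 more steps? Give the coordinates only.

[-10,-30,-34]

Differencing gives [-3,-4,+1], [+0,+1,-3], [+5,-4,-5], [-2,-2,-5], [-3,-4,+1], [+0,+1,-3], [+5,-4,-5], [-2,-2,-5]. This is the pattern [-3,-4,+1], [+0,+1,-3], [+5,-4,-5], [-2,-2,-5] repeated.
step 9: apply [-3,-4,+1] → [-10,-31,-31]
step 10: apply [+0,+1,-3] → [-10,-30,-34]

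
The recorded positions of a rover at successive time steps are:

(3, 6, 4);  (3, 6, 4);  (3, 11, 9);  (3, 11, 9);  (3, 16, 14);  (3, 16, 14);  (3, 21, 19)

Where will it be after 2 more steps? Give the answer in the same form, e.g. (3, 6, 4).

Step-to-step displacements: (+0, +0, +0), (+0, +5, +5), (+0, +0, +0), (+0, +5, +5), (+0, +0, +0), (+0, +5, +5) — a repeating cycle of length 2.
step 7: apply (+0, +0, +0) → (3, 21, 19)
step 8: apply (+0, +5, +5) → (3, 26, 24)

(3, 26, 24)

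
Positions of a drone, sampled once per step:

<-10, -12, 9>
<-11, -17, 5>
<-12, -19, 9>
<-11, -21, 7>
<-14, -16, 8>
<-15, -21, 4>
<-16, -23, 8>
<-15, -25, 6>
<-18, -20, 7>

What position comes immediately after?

Differencing gives <-1, -5, -4>, <-1, -2, +4>, <+1, -2, -2>, <-3, +5, +1>, <-1, -5, -4>, <-1, -2, +4>, <+1, -2, -2>, <-3, +5, +1>. This is the pattern <-1, -5, -4>, <-1, -2, +4>, <+1, -2, -2>, <-3, +5, +1> repeated.
step 9: apply <-1, -5, -4> → <-19, -25, 3>

<-19, -25, 3>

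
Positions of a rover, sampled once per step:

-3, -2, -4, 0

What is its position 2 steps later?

8

The jumps are +1, -2, +4 — a geometric progression with ratio -2.
step 4: 0 − 8 → -8
step 5: -8 + 16 → 8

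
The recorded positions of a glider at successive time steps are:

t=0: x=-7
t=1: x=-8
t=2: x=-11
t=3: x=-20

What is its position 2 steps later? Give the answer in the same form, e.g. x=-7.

x=-128

Step-to-step displacements: -1, -3, -9; each is 3× the previous.
step 4: -20 − 27 → x=-47
step 5: -47 − 81 → x=-128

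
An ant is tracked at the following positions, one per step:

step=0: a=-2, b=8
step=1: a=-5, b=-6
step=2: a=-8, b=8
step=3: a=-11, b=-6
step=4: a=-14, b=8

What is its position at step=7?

a=-23, b=-6

The a coordinate changes by -3 each step, so at step 7 it is -2 + 7·(-3) = -23.
The b coordinate repeats the cycle [8, -6] with period 2; step 7 mod 2 = 1, giving -6.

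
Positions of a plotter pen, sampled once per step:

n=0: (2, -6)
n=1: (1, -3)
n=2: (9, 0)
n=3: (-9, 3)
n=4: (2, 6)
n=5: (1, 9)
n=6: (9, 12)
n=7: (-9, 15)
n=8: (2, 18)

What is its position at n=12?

(2, 30)

First: cycles through 2, 1, 9, -9 every 4 steps. Step 12 lands at position 0 of the cycle → 2.
Second: linear, +3 per step → 30 at step 12.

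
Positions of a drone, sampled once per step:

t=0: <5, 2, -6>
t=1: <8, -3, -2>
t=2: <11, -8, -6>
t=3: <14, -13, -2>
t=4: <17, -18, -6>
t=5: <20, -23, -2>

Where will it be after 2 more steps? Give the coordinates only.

The first coordinate changes by +3 each step, so at step 7 it is 5 + 7·(3) = 26.
The second coordinate changes by -5 each step, so at step 7 it is 2 + 7·(-5) = -33.
The third coordinate repeats the cycle [-6, -2] with period 2; step 7 mod 2 = 1, giving -2.

<26, -33, -2>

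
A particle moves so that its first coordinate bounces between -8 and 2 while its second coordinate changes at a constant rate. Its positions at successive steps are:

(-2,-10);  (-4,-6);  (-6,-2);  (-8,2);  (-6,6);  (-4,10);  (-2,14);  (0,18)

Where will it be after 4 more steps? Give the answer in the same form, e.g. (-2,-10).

The first coordinate reflects between -8 and 2, moving 2 per step.
  step 8: 0 → 2
  step 9: 2 → 0
  step 10: 0 → -2
  step 11: -2 → -4
The second coordinate changes by +4 each step: at step 11 it is 34.

(-4,34)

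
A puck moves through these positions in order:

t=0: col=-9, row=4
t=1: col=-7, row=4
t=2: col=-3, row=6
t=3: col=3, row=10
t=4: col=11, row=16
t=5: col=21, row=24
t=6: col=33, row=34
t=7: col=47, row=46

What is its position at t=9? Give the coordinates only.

col=81, row=76

Taking differences between consecutive positions: (+2, +0), (+4, +2), (+6, +4), (+8, +6), (+10, +8), (+12, +10), (+14, +12). These grow by (+2, +2) each step.
step 8: col=47, row=46 + (+16, +14) → col=63, row=60
step 9: col=63, row=60 + (+18, +16) → col=81, row=76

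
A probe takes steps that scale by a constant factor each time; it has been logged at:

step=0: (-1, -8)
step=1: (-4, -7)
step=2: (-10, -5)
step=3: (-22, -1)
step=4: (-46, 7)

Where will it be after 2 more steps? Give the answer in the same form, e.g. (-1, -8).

The jumps are (-3, +1), (-6, +2), (-12, +4), (-24, +8) — a geometric progression with ratio 2.
step 5: (-46, 7) + (-48, +16) → (-94, 23)
step 6: (-94, 23) + (-96, +32) → (-190, 55)

(-190, 55)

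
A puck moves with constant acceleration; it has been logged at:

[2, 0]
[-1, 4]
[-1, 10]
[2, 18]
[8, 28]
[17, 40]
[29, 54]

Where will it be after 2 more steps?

Taking differences between consecutive positions: [-3, +4], [+0, +6], [+3, +8], [+6, +10], [+9, +12], [+12, +14]. These grow by [+3, +2] each step.
step 7: [29, 54] + [+15, +16] → [44, 70]
step 8: [44, 70] + [+18, +18] → [62, 88]

[62, 88]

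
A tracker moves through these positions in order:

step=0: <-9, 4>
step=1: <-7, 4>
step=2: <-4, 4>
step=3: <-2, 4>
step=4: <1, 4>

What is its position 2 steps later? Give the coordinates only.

The moves between consecutive positions are <+2, +0>, <+3, +0>, <+2, +0>, <+3, +0>; they repeat the 2-cycle [<+2, +0>, <+3, +0>].
step 5: apply <+2, +0> → <3, 4>
step 6: apply <+3, +0> → <6, 4>

<6, 4>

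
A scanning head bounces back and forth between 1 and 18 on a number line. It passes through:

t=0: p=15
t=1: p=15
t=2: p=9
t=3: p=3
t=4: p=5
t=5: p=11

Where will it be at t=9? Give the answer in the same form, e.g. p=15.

The value travels 6 per step and bounces off the walls at 1 and 18.
  step 6: 11 → 17
  step 7: 17 → 13
  step 8: 13 → 7
  step 9: 7 → 1

p=1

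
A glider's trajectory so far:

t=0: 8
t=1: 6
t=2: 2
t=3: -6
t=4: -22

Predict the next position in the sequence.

The jumps are -2, -4, -8, -16 — a geometric progression with ratio 2.
step 5: -22 − 32 → -54

-54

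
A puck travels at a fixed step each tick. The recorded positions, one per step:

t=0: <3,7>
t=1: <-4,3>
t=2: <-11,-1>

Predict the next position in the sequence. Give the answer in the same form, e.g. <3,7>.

<-18,-5>

Each step adds <-7,-4> to the position.
step 3: <-11,-1> + <-7,-4> → <-18,-5>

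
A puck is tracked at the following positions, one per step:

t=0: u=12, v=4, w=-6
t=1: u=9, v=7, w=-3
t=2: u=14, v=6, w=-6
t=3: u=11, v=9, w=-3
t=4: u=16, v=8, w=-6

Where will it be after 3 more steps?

u=15, v=13, w=-3

Step-to-step displacements: (-3, +3, +3), (+5, -1, -3), (-3, +3, +3), (+5, -1, -3) — a repeating cycle of length 2.
step 5: apply (-3, +3, +3) → u=13, v=11, w=-3
step 6: apply (+5, -1, -3) → u=18, v=10, w=-6
step 7: apply (-3, +3, +3) → u=15, v=13, w=-3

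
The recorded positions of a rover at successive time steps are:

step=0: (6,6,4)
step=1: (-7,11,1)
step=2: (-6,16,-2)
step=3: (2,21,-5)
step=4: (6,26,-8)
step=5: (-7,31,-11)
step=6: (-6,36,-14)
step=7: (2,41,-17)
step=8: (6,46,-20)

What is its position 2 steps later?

(-6,56,-26)

First: cycles through 6, -7, -6, 2 every 4 steps. Step 10 lands at position 2 of the cycle → -6.
Second: linear, +5 per step → 56 at step 10.
Third: linear, -3 per step → -26 at step 10.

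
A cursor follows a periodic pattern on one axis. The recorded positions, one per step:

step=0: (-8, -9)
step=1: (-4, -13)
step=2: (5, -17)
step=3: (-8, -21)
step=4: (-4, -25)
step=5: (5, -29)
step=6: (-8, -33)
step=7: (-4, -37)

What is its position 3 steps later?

First: cycles through -8, -4, 5 every 3 steps. Step 10 lands at position 1 of the cycle → -4.
Second: linear, -4 per step → -49 at step 10.

(-4, -49)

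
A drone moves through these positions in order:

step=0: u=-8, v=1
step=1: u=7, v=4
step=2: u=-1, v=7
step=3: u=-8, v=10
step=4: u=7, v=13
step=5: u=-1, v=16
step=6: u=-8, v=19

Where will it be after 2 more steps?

U: cycles through -8, 7, -1 every 3 steps. Step 8 lands at position 2 of the cycle → -1.
V: linear, +3 per step → 25 at step 8.

u=-1, v=25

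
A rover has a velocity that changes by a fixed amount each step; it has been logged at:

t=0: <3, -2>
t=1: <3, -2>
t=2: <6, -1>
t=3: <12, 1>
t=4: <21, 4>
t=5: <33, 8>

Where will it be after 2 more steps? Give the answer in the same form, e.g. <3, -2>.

<66, 19>

First differences are <+0, +0>, <+3, +1>, <+6, +2>, <+9, +3>, <+12, +4>; their common second difference is <+3, +1> (constant acceleration).
step 6: <33, 8> + <+15, +5> → <48, 13>
step 7: <48, 13> + <+18, +6> → <66, 19>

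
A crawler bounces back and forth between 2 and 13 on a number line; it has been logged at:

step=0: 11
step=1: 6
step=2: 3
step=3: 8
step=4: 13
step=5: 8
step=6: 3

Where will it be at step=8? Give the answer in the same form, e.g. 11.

11

The value reflects between 2 and 13, moving 5 per step.
  step 7: 3 → 6
  step 8: 6 → 11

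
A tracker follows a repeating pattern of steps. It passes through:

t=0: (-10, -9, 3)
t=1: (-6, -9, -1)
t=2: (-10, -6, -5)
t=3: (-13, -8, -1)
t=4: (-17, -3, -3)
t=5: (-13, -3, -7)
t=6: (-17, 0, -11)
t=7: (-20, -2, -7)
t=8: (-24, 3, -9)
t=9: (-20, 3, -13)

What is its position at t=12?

(-31, 9, -15)

The moves between consecutive positions are (+4, +0, -4), (-4, +3, -4), (-3, -2, +4), (-4, +5, -2), (+4, +0, -4), (-4, +3, -4), (-3, -2, +4), (-4, +5, -2), (+4, +0, -4); they repeat the 4-cycle [(+4, +0, -4), (-4, +3, -4), (-3, -2, +4), (-4, +5, -2)].
step 10: apply (-4, +3, -4) → (-24, 6, -17)
step 11: apply (-3, -2, +4) → (-27, 4, -13)
step 12: apply (-4, +5, -2) → (-31, 9, -15)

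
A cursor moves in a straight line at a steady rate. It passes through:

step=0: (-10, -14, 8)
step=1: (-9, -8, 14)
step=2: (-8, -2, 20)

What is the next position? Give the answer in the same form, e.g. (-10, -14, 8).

Each step adds (+1, +6, +6) to the position.
step 3: (-8, -2, 20) + (+1, +6, +6) → (-7, 4, 26)

(-7, 4, 26)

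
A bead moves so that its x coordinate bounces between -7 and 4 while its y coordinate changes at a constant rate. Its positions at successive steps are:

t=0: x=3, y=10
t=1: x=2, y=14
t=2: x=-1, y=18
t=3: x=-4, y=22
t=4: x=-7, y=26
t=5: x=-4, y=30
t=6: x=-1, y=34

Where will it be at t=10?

The x coordinate travels 3 per step and bounces off the walls at -7 and 4.
  step 7: -1 → 2
  step 8: 2 → 3
  step 9: 3 → 0
  step 10: 0 → -3
The y coordinate changes by +4 each step: at step 10 it is 50.

x=-3, y=50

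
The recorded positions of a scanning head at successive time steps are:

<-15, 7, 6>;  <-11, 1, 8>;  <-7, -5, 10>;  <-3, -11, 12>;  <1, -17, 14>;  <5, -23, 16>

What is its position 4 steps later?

<21, -47, 24>

The position changes by <+4, -6, +2> every step.
step 6: <5, -23, 16> + <+4, -6, +2> → <9, -29, 18>
step 7: <9, -29, 18> + <+4, -6, +2> → <13, -35, 20>
step 8: <13, -35, 20> + <+4, -6, +2> → <17, -41, 22>
step 9: <17, -41, 22> + <+4, -6, +2> → <21, -47, 24>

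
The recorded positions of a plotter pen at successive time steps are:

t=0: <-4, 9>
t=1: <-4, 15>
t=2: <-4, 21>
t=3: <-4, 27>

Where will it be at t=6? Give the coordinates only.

The position changes by <+0, +6> every step.
step 4: <-4, 27> + <+0, +6> → <-4, 33>
step 5: <-4, 33> + <+0, +6> → <-4, 39>
step 6: <-4, 39> + <+0, +6> → <-4, 45>

<-4, 45>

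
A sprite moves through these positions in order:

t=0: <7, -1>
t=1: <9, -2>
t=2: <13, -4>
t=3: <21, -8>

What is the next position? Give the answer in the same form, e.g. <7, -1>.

Step-to-step displacements: <+2, -1>, <+4, -2>, <+8, -4>; each is 2× the previous.
step 4: <21, -8> + <+16, -8> → <37, -16>

<37, -16>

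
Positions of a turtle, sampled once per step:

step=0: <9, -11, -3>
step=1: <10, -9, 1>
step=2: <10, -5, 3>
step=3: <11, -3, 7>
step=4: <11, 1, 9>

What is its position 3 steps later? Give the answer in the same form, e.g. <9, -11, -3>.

<13, 9, 19>

The moves between consecutive positions are <+1, +2, +4>, <+0, +4, +2>, <+1, +2, +4>, <+0, +4, +2>; they repeat the 2-cycle [<+1, +2, +4>, <+0, +4, +2>].
step 5: apply <+1, +2, +4> → <12, 3, 13>
step 6: apply <+0, +4, +2> → <12, 7, 15>
step 7: apply <+1, +2, +4> → <13, 9, 19>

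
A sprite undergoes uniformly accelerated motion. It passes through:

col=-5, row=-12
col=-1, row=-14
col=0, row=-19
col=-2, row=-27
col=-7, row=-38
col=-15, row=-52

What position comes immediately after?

col=-26, row=-69

First differences are (+4, -2), (+1, -5), (-2, -8), (-5, -11), (-8, -14); their common second difference is (-3, -3) (constant acceleration).
step 6: col=-15, row=-52 + (-11, -17) → col=-26, row=-69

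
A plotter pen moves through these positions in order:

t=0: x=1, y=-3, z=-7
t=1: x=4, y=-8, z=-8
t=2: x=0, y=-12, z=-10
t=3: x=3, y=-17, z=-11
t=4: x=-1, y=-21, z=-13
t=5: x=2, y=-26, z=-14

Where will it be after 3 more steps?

Differencing gives (+3,-5,-1), (-4,-4,-2), (+3,-5,-1), (-4,-4,-2), (+3,-5,-1). This is the pattern (+3,-5,-1), (-4,-4,-2) repeated.
step 6: apply (-4,-4,-2) → x=-2, y=-30, z=-16
step 7: apply (+3,-5,-1) → x=1, y=-35, z=-17
step 8: apply (-4,-4,-2) → x=-3, y=-39, z=-19

x=-3, y=-39, z=-19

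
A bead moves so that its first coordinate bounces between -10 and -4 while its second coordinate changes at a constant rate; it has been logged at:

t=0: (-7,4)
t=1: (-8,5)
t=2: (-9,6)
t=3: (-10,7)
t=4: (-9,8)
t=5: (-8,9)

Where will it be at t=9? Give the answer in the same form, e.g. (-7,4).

The first coordinate travels 1 per step and bounces off the walls at -10 and -4.
  step 6: -8 → -7
  step 7: -7 → -6
  step 8: -6 → -5
  step 9: -5 → -4
The second coordinate changes by +1 each step: at step 9 it is 13.

(-4,13)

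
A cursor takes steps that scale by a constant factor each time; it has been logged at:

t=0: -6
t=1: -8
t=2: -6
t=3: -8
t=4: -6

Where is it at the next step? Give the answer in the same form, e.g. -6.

-8

Consecutive displacements -2, +2, -2, +2 scale by a factor of -1 each step.
step 5: -6 − 2 → -8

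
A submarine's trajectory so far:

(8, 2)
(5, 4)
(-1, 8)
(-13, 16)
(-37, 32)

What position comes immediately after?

(-85, 64)

The jumps are (-3, +2), (-6, +4), (-12, +8), (-24, +16) — a geometric progression with ratio 2.
step 5: (-37, 32) + (-48, +32) → (-85, 64)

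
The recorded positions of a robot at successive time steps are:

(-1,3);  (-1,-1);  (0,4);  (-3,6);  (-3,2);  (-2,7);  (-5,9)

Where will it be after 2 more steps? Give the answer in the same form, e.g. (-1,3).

The moves between consecutive positions are (+0,-4), (+1,+5), (-3,+2), (+0,-4), (+1,+5), (-3,+2); they repeat the 3-cycle [(+0,-4), (+1,+5), (-3,+2)].
step 7: apply (+0,-4) → (-5,5)
step 8: apply (+1,+5) → (-4,10)

(-4,10)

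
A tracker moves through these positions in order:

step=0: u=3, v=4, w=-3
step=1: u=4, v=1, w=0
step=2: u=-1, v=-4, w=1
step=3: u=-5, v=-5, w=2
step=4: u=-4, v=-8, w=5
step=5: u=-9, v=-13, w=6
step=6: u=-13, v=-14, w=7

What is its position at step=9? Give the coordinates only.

u=-21, v=-23, w=12

The moves between consecutive positions are (+1,-3,+3), (-5,-5,+1), (-4,-1,+1), (+1,-3,+3), (-5,-5,+1), (-4,-1,+1); they repeat the 3-cycle [(+1,-3,+3), (-5,-5,+1), (-4,-1,+1)].
step 7: apply (+1,-3,+3) → u=-12, v=-17, w=10
step 8: apply (-5,-5,+1) → u=-17, v=-22, w=11
step 9: apply (-4,-1,+1) → u=-21, v=-23, w=12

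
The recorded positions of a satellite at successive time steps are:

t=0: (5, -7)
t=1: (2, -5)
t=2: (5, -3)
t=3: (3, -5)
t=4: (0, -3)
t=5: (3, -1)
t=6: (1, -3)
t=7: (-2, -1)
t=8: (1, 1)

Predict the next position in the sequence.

(-1, -1)

Step-to-step displacements: (-3, +2), (+3, +2), (-2, -2), (-3, +2), (+3, +2), (-2, -2), (-3, +2), (+3, +2) — a repeating cycle of length 3.
step 9: apply (-2, -2) → (-1, -1)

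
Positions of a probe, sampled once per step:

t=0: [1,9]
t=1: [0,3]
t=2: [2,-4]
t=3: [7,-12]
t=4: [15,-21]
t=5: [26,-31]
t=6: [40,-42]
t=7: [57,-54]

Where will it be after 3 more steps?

Taking differences between consecutive positions: [-1,-6], [+2,-7], [+5,-8], [+8,-9], [+11,-10], [+14,-11], [+17,-12]. These grow by [+3,-1] each step.
step 8: [57,-54] + [+20,-13] → [77,-67]
step 9: [77,-67] + [+23,-14] → [100,-81]
step 10: [100,-81] + [+26,-15] → [126,-96]

[126,-96]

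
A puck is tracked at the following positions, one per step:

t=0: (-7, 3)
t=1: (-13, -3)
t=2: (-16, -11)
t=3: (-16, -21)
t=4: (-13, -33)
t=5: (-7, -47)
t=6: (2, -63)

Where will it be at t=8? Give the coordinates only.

(29, -101)

Successive displacements: (-6, -6), (-3, -8), (+0, -10), (+3, -12), (+6, -14), (+9, -16) — each changes by (+3, -2).
step 7: (2, -63) + (+12, -18) → (14, -81)
step 8: (14, -81) + (+15, -20) → (29, -101)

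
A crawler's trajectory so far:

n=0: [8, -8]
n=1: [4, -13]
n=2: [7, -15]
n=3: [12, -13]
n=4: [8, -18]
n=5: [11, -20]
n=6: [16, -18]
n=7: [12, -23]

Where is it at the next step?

Differencing gives [-4, -5], [+3, -2], [+5, +2], [-4, -5], [+3, -2], [+5, +2], [-4, -5]. This is the pattern [-4, -5], [+3, -2], [+5, +2] repeated.
step 8: apply [+3, -2] → [15, -25]

[15, -25]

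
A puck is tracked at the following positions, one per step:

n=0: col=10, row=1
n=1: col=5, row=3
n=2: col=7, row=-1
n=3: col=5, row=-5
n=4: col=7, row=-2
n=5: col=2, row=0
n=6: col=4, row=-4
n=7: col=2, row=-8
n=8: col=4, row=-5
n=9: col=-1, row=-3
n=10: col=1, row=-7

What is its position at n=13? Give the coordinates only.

Step-to-step displacements: (-5, +2), (+2, -4), (-2, -4), (+2, +3), (-5, +2), (+2, -4), (-2, -4), (+2, +3), (-5, +2), (+2, -4) — a repeating cycle of length 4.
step 11: apply (-2, -4) → col=-1, row=-11
step 12: apply (+2, +3) → col=1, row=-8
step 13: apply (-5, +2) → col=-4, row=-6

col=-4, row=-6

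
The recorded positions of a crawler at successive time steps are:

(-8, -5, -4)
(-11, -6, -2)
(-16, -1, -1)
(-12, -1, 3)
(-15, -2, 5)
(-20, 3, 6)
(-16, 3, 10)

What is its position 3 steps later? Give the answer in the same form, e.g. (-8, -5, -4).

(-20, 7, 17)

Differencing gives (-3, -1, +2), (-5, +5, +1), (+4, +0, +4), (-3, -1, +2), (-5, +5, +1), (+4, +0, +4). This is the pattern (-3, -1, +2), (-5, +5, +1), (+4, +0, +4) repeated.
step 7: apply (-3, -1, +2) → (-19, 2, 12)
step 8: apply (-5, +5, +1) → (-24, 7, 13)
step 9: apply (+4, +0, +4) → (-20, 7, 17)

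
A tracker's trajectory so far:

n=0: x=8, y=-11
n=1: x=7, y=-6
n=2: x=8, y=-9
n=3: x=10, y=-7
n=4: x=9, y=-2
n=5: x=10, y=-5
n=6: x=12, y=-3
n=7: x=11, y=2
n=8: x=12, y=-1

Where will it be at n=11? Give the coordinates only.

x=14, y=3

Differencing gives (-1,+5), (+1,-3), (+2,+2), (-1,+5), (+1,-3), (+2,+2), (-1,+5), (+1,-3). This is the pattern (-1,+5), (+1,-3), (+2,+2) repeated.
step 9: apply (+2,+2) → x=14, y=1
step 10: apply (-1,+5) → x=13, y=6
step 11: apply (+1,-3) → x=14, y=3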